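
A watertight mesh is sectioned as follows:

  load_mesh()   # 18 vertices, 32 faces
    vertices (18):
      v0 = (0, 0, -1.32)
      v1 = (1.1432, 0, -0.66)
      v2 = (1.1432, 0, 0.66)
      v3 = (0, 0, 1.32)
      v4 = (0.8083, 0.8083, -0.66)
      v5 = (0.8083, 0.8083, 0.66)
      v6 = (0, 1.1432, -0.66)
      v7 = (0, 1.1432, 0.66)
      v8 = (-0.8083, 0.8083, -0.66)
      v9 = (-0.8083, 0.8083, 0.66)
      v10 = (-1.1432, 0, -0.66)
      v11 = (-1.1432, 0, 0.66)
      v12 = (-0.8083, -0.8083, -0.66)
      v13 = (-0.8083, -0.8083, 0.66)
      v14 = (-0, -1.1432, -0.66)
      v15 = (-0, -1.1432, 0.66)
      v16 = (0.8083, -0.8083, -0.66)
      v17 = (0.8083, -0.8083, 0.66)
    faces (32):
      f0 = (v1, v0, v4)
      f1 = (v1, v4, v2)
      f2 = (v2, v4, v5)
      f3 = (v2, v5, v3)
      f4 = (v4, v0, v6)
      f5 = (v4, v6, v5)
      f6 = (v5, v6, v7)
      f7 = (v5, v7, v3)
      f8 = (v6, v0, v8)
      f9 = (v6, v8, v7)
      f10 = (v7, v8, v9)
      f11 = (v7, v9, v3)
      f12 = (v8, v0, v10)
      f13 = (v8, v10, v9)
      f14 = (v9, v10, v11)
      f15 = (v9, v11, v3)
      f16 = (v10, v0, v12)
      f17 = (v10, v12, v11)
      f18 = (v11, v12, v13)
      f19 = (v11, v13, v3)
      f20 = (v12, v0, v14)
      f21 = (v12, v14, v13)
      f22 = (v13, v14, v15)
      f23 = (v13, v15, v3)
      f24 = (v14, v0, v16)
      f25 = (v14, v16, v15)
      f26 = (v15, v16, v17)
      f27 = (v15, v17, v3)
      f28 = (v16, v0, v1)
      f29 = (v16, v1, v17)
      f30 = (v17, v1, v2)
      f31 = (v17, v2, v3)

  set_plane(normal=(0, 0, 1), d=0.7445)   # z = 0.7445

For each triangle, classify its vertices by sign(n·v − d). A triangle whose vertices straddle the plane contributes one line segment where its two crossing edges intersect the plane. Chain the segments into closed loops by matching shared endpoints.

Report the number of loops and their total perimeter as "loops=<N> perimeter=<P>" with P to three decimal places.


Straddling triangles (8 of 32):
  (v2,v5,v3) [--+] → (0.704813, 0.704813, 0.7445)–(0.996836, 0, 0.7445)  len=0.7629
  (v5,v7,v3) [--+] → (0, 0.996836, 0.7445)–(0.704813, 0.704813, 0.7445)  len=0.7629
  (v7,v9,v3) [--+] → (-0.704813, 0.704813, 0.7445)–(0, 0.996836, 0.7445)  len=0.7629
  (v9,v11,v3) [--+] → (-0.996836, 0, 0.7445)–(-0.704813, 0.704813, 0.7445)  len=0.7629
  (v11,v13,v3) [--+] → (-0.704813, -0.704813, 0.7445)–(-0.996836, 0, 0.7445)  len=0.7629
  (v13,v15,v3) [--+] → (0, -0.996836, 0.7445)–(-0.704813, -0.704813, 0.7445)  len=0.7629
  (v15,v17,v3) [--+] → (0.704813, -0.704813, 0.7445)–(0, -0.996836, 0.7445)  len=0.7629
  (v17,v2,v3) [--+] → (0.996836, 0, 0.7445)–(0.704813, -0.704813, 0.7445)  len=0.7629

Chained into 1 loop(s):
  loop 1: 8 segments, perimeter = 6.1033
Total perimeter = 6.103

loops=1 perimeter=6.103


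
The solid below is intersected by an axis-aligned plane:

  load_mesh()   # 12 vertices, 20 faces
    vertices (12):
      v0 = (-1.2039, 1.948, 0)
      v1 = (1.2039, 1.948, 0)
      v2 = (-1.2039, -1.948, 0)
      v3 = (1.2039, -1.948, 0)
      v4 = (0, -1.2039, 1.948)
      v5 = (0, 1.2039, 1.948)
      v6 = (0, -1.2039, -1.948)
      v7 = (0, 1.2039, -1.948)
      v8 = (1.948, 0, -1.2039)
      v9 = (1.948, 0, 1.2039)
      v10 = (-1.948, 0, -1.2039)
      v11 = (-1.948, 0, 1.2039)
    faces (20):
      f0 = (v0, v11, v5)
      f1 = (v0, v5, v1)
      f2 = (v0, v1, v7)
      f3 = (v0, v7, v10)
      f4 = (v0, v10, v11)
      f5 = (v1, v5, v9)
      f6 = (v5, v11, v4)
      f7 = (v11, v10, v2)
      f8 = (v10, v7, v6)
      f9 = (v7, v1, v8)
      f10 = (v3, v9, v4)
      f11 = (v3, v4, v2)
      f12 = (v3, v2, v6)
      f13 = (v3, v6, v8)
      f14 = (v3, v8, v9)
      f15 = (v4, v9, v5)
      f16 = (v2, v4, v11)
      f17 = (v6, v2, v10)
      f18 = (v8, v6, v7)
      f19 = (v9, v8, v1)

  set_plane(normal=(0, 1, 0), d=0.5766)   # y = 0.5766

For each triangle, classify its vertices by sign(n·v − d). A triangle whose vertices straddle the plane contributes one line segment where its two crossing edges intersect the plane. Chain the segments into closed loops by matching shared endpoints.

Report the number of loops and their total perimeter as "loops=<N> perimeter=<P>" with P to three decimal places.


Straddling triangles (10 of 20):
  (v0,v11,v5) [+-+] → (-1.72775, 0.5766, 0.847551)–(-1.01502, 0.5766, 1.56028)  len=1.0080
  (v0,v7,v10) [++-] → (-1.01502, 0.5766, -1.56028)–(-1.72775, 0.5766, -0.847551)  len=1.0080
  (v0,v10,v11) [+--] → (-1.72775, 0.5766, -0.847551)–(-1.72775, 0.5766, 0.847551)  len=1.6951
  (v1,v5,v9) [++-] → (1.01502, 0.5766, 1.56028)–(1.72775, 0.5766, 0.847551)  len=1.0080
  (v5,v11,v4) [+--] → (-1.01502, 0.5766, 1.56028)–(0, 0.5766, 1.948)  len=1.0865
  (v10,v7,v6) [-+-] → (-1.01502, 0.5766, -1.56028)–(0, 0.5766, -1.948)  len=1.0865
  (v7,v1,v8) [++-] → (1.72775, 0.5766, -0.847551)–(1.01502, 0.5766, -1.56028)  len=1.0080
  (v4,v9,v5) [--+] → (1.01502, 0.5766, 1.56028)–(0, 0.5766, 1.948)  len=1.0865
  (v8,v6,v7) [--+] → (0, 0.5766, -1.948)–(1.01502, 0.5766, -1.56028)  len=1.0865
  (v9,v8,v1) [--+] → (1.72775, 0.5766, -0.847551)–(1.72775, 0.5766, 0.847551)  len=1.6951

Chained into 1 loop(s):
  loop 1: 10 segments, perimeter = 11.7682
Total perimeter = 11.768

loops=1 perimeter=11.768


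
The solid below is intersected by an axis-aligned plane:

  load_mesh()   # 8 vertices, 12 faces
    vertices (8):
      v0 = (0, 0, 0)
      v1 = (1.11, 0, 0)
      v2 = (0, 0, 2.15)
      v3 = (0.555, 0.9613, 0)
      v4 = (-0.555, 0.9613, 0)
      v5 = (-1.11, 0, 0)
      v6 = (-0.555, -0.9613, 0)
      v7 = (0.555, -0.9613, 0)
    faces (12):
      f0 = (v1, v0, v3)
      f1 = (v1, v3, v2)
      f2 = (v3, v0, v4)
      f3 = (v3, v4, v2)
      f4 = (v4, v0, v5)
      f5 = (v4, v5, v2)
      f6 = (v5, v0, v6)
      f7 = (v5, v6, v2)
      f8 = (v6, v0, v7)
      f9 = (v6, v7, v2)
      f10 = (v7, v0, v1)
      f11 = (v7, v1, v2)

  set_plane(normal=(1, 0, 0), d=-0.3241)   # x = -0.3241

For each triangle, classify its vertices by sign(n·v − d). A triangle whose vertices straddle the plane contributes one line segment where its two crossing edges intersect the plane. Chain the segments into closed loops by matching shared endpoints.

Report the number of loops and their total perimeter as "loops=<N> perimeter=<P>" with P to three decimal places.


loops=1 perimeter=5.567

Straddling triangles (8 of 12):
  (v3,v0,v4) [++-] → (-0.3241, 0.561365, 0)–(-0.3241, 0.9613, 0)  len=0.3999
  (v3,v4,v2) [+-+] → (-0.3241, 0.9613, 0)–(-0.3241, 0.561365, 0.894477)  len=0.9798
  (v4,v0,v5) [-+-] → (-0.3241, 0.561365, 0)–(-0.3241, 0, 0)  len=0.5614
  (v4,v5,v2) [--+] → (-0.3241, 0, 1.52224)–(-0.3241, 0.561365, 0.894477)  len=0.8421
  (v5,v0,v6) [-+-] → (-0.3241, 0, 0)–(-0.3241, -0.561365, 0)  len=0.5614
  (v5,v6,v2) [--+] → (-0.3241, -0.561365, 0.894477)–(-0.3241, 0, 1.52224)  len=0.8421
  (v6,v0,v7) [-++] → (-0.3241, -0.561365, 0)–(-0.3241, -0.9613, 0)  len=0.3999
  (v6,v7,v2) [-++] → (-0.3241, -0.9613, 0)–(-0.3241, -0.561365, 0.894477)  len=0.9798

Chained into 1 loop(s):
  loop 1: 8 segments, perimeter = 5.5665
Total perimeter = 5.567


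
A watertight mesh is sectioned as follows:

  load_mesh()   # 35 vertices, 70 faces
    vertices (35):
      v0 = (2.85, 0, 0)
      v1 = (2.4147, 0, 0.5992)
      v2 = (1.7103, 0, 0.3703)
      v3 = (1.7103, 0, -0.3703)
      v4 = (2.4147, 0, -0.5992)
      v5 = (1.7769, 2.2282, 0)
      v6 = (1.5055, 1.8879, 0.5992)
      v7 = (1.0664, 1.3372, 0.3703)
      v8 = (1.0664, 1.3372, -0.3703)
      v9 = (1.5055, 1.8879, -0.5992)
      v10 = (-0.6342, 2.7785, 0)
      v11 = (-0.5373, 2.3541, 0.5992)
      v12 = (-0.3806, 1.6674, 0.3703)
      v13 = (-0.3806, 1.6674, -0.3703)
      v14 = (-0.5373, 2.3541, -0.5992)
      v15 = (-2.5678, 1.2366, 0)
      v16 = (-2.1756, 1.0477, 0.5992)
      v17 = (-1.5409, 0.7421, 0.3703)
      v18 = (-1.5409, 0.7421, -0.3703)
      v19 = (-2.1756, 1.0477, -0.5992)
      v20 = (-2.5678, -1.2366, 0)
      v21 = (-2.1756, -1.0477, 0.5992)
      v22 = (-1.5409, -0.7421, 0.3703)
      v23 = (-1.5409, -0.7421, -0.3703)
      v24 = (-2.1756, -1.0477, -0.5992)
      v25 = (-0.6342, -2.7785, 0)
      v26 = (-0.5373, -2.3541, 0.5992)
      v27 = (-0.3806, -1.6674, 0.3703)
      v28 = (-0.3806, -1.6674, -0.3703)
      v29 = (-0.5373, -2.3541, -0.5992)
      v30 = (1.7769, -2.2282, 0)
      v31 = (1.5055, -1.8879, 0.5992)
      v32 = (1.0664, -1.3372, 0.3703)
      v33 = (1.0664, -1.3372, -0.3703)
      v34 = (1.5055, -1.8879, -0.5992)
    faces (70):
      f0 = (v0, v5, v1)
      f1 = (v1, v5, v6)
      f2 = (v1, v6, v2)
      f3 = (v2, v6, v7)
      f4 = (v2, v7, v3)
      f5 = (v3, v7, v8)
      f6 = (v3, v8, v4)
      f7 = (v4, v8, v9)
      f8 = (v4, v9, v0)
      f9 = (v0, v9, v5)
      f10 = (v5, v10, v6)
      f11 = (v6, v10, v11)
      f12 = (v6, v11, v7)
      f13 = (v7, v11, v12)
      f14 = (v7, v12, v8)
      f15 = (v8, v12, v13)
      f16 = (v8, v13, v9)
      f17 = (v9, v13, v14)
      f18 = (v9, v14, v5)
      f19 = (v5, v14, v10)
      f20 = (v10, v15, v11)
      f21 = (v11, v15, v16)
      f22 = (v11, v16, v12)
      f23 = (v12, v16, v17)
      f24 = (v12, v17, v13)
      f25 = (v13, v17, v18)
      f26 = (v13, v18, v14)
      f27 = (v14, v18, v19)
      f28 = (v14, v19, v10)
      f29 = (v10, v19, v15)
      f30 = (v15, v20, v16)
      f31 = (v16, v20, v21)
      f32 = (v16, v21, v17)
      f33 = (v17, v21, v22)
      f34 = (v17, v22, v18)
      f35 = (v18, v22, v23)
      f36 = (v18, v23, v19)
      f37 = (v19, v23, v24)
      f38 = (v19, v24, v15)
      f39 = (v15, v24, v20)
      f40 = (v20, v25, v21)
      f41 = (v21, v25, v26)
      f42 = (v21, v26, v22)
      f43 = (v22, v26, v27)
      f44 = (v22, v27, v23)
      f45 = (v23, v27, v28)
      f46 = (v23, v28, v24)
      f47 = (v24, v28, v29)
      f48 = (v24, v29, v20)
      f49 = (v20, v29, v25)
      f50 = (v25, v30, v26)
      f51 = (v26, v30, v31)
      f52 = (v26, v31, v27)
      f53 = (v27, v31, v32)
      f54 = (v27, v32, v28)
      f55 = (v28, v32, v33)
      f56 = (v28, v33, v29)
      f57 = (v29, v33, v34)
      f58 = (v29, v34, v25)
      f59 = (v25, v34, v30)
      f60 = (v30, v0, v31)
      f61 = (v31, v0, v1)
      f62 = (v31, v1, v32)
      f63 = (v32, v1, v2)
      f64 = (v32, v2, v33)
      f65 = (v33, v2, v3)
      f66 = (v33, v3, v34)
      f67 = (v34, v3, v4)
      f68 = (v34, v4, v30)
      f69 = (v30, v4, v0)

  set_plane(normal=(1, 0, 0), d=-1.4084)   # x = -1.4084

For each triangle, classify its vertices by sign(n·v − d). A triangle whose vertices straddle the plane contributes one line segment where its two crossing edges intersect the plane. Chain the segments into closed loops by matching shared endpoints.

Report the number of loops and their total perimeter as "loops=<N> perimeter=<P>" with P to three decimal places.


Straddling triangles (20 of 70):
  (v10,v15,v11) [+-+] → (-1.4084, 2.16113, 0)–(-1.4084, 1.87468, 0.342139)  len=0.4462
  (v11,v15,v16) [+--] → (-1.4084, 1.87468, 0.342139)–(-1.4084, 1.65947, 0.5992)  len=0.3353
  (v11,v16,v12) [+-+] → (-1.4084, 1.65947, 0.5992)–(-1.4084, 1.31257, 0.501366)  len=0.3604
  (v12,v16,v17) [+--] → (-1.4084, 1.31257, 0.501366)–(-1.4084, 0.847764, 0.3703)  len=0.4829
  (v12,v17,v13) [+-+] → (-1.4084, 0.847764, 0.3703)–(-1.4084, 0.847764, 0.285727)  len=0.0846
  (v13,v17,v18) [+--] → (-1.4084, 0.847764, 0.285727)–(-1.4084, 0.847764, -0.3703)  len=0.6560
  (v13,v18,v14) [+-+] → (-1.4084, 0.847764, -0.3703)–(-1.4084, 0.954924, -0.40052)  len=0.1113
  (v14,v18,v19) [+--] → (-1.4084, 0.954924, -0.40052)–(-1.4084, 1.65947, -0.5992)  len=0.7320
  (v14,v19,v10) [+-+] → (-1.4084, 1.65947, -0.5992)–(-1.4084, 1.90917, -0.300961)  len=0.3890
  (v10,v19,v15) [+--] → (-1.4084, 1.90917, -0.300961)–(-1.4084, 2.16113, 0)  len=0.3925
  (v20,v25,v21) [-+-] → (-1.4084, -2.16113, 0)–(-1.4084, -1.90917, 0.300961)  len=0.3925
  (v21,v25,v26) [-++] → (-1.4084, -1.90917, 0.300961)–(-1.4084, -1.65947, 0.5992)  len=0.3890
  (v21,v26,v22) [-+-] → (-1.4084, -1.65947, 0.5992)–(-1.4084, -0.954924, 0.40052)  len=0.7320
  (v22,v26,v27) [-++] → (-1.4084, -0.954924, 0.40052)–(-1.4084, -0.847764, 0.3703)  len=0.1113
  (v22,v27,v23) [-+-] → (-1.4084, -0.847764, 0.3703)–(-1.4084, -0.847764, -0.285727)  len=0.6560
  (v23,v27,v28) [-++] → (-1.4084, -0.847764, -0.285727)–(-1.4084, -0.847764, -0.3703)  len=0.0846
  (v23,v28,v24) [-+-] → (-1.4084, -0.847764, -0.3703)–(-1.4084, -1.31257, -0.501366)  len=0.4829
  (v24,v28,v29) [-++] → (-1.4084, -1.31257, -0.501366)–(-1.4084, -1.65947, -0.5992)  len=0.3604
  (v24,v29,v20) [-+-] → (-1.4084, -1.65947, -0.5992)–(-1.4084, -1.87468, -0.342139)  len=0.3353
  (v20,v29,v25) [-++] → (-1.4084, -1.87468, -0.342139)–(-1.4084, -2.16113, 0)  len=0.4462

Chained into 2 loop(s):
  loop 1: 10 segments, perimeter = 3.9903
  loop 2: 10 segments, perimeter = 3.9903
Total perimeter = 7.981

loops=2 perimeter=7.981


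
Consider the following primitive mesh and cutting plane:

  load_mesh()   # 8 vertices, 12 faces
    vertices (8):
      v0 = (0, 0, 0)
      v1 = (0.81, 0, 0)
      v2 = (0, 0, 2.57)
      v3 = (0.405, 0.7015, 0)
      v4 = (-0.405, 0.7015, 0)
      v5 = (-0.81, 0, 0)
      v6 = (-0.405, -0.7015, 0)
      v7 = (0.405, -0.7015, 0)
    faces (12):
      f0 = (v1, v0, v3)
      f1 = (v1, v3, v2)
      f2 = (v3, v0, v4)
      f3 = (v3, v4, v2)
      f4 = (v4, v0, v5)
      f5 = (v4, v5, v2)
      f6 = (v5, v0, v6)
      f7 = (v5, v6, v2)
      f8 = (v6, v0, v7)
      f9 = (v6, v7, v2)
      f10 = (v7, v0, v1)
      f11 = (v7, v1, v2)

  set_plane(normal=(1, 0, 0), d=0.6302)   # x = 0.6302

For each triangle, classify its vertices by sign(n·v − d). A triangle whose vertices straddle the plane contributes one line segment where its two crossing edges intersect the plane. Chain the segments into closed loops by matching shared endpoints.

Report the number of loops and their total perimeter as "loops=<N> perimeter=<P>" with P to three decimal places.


Straddling triangles (4 of 12):
  (v1,v0,v3) [+--] → (0.6302, 0, 0)–(0.6302, 0.311431, 0)  len=0.3114
  (v1,v3,v2) [+--] → (0.6302, 0.311431, 0)–(0.6302, 0, 0.570477)  len=0.6499
  (v7,v0,v1) [--+] → (0.6302, 0, 0)–(0.6302, -0.311431, 0)  len=0.3114
  (v7,v1,v2) [-+-] → (0.6302, -0.311431, 0)–(0.6302, 0, 0.570477)  len=0.6499

Chained into 1 loop(s):
  loop 1: 4 segments, perimeter = 1.9228
Total perimeter = 1.923

loops=1 perimeter=1.923


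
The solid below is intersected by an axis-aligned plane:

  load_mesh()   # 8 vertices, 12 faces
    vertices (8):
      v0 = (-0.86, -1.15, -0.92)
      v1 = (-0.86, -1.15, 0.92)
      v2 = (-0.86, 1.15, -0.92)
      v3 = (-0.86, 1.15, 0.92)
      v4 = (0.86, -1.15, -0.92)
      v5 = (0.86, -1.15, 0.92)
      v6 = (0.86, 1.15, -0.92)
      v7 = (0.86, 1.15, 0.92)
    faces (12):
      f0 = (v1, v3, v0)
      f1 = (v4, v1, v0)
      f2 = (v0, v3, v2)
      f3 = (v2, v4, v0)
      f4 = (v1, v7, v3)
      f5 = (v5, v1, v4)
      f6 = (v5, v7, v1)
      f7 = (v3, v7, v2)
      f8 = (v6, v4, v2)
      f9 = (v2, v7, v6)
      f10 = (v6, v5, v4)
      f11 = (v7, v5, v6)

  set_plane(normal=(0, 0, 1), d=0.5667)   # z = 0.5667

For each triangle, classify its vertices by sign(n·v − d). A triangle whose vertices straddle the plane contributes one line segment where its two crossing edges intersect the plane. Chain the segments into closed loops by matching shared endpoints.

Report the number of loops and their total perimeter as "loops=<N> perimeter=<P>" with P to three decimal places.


Straddling triangles (8 of 12):
  (v1,v3,v0) [++-] → (-0.86, 0.708375, 0.5667)–(-0.86, -1.15, 0.5667)  len=1.8584
  (v4,v1,v0) [-+-] → (-0.529741, -1.15, 0.5667)–(-0.86, -1.15, 0.5667)  len=0.3303
  (v0,v3,v2) [-+-] → (-0.86, 0.708375, 0.5667)–(-0.86, 1.15, 0.5667)  len=0.4416
  (v5,v1,v4) [++-] → (-0.529741, -1.15, 0.5667)–(0.86, -1.15, 0.5667)  len=1.3897
  (v3,v7,v2) [++-] → (0.529741, 1.15, 0.5667)–(-0.86, 1.15, 0.5667)  len=1.3897
  (v2,v7,v6) [-+-] → (0.529741, 1.15, 0.5667)–(0.86, 1.15, 0.5667)  len=0.3303
  (v6,v5,v4) [-+-] → (0.86, -0.708375, 0.5667)–(0.86, -1.15, 0.5667)  len=0.4416
  (v7,v5,v6) [++-] → (0.86, -0.708375, 0.5667)–(0.86, 1.15, 0.5667)  len=1.8584

Chained into 1 loop(s):
  loop 1: 8 segments, perimeter = 8.0400
Total perimeter = 8.040

loops=1 perimeter=8.040


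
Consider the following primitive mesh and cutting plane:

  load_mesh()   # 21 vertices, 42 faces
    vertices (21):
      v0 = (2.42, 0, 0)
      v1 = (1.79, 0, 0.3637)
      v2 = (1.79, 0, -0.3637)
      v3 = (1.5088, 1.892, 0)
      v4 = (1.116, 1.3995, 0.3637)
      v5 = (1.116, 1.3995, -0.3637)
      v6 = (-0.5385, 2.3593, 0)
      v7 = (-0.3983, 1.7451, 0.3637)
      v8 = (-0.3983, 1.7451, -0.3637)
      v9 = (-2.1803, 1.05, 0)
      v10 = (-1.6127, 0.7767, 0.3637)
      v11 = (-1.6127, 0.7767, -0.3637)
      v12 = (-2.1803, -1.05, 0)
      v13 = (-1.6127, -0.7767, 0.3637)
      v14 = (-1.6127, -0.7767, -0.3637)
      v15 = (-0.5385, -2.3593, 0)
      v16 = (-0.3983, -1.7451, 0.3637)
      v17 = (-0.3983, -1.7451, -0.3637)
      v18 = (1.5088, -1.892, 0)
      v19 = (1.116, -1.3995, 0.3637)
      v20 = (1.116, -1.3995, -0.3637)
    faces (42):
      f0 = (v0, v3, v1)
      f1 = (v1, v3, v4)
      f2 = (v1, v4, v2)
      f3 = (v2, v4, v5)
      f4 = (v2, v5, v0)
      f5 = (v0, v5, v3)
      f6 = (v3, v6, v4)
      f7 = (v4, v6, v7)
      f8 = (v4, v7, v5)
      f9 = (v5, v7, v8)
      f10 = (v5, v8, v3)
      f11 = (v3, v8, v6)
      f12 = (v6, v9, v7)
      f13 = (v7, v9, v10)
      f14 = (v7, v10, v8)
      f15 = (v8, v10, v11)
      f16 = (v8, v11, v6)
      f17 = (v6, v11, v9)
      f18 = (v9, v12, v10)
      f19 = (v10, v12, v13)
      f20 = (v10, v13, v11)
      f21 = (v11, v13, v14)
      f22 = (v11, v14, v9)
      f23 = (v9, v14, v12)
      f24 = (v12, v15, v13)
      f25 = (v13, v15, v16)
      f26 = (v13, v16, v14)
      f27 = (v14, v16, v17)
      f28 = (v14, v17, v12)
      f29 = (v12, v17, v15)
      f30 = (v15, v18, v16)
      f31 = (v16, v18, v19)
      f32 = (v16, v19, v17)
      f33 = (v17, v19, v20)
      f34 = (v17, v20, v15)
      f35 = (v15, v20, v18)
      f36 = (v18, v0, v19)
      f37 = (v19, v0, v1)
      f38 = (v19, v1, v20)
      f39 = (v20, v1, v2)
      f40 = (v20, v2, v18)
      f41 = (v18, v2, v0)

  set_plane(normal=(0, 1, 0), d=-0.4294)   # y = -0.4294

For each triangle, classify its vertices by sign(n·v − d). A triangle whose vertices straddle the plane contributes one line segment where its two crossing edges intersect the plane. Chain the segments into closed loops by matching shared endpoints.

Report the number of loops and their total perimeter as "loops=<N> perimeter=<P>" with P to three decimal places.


loops=2 perimeter=4.258

Straddling triangles (12 of 42):
  (v9,v12,v10) [+-+] → (-2.1803, -0.4294, 0)–(-1.98746, -0.4294, 0.123563)  len=0.2290
  (v10,v12,v13) [+--] → (-1.98746, -0.4294, 0.123563)–(-1.6127, -0.4294, 0.3637)  len=0.4451
  (v10,v13,v11) [+-+] → (-1.6127, -0.4294, 0.3637)–(-1.6127, -0.4294, 0.201072)  len=0.1626
  (v11,v13,v14) [+--] → (-1.6127, -0.4294, 0.201072)–(-1.6127, -0.4294, -0.3637)  len=0.5648
  (v11,v14,v9) [+-+] → (-1.6127, -0.4294, -0.3637)–(-1.72061, -0.4294, -0.294552)  len=0.1282
  (v9,v14,v12) [+--] → (-1.72061, -0.4294, -0.294552)–(-2.1803, -0.4294, 0)  len=0.5460
  (v18,v0,v19) [-+-] → (2.2132, -0.4294, 0)–(2.0199, -0.4294, 0.111592)  len=0.2232
  (v19,v0,v1) [-++] → (2.0199, -0.4294, 0.111592)–(1.5832, -0.4294, 0.3637)  len=0.5042
  (v19,v1,v20) [-+-] → (1.5832, -0.4294, 0.3637)–(1.5832, -0.4294, 0.140516)  len=0.2232
  (v20,v1,v2) [-++] → (1.5832, -0.4294, 0.140516)–(1.5832, -0.4294, -0.3637)  len=0.5042
  (v20,v2,v18) [-+-] → (1.5832, -0.4294, -0.3637)–(1.72618, -0.4294, -0.281156)  len=0.1651
  (v18,v2,v0) [-++] → (1.72618, -0.4294, -0.281156)–(2.2132, -0.4294, 0)  len=0.5623

Chained into 2 loop(s):
  loop 1: 6 segments, perimeter = 2.0757
  loop 2: 6 segments, perimeter = 2.1823
Total perimeter = 4.258


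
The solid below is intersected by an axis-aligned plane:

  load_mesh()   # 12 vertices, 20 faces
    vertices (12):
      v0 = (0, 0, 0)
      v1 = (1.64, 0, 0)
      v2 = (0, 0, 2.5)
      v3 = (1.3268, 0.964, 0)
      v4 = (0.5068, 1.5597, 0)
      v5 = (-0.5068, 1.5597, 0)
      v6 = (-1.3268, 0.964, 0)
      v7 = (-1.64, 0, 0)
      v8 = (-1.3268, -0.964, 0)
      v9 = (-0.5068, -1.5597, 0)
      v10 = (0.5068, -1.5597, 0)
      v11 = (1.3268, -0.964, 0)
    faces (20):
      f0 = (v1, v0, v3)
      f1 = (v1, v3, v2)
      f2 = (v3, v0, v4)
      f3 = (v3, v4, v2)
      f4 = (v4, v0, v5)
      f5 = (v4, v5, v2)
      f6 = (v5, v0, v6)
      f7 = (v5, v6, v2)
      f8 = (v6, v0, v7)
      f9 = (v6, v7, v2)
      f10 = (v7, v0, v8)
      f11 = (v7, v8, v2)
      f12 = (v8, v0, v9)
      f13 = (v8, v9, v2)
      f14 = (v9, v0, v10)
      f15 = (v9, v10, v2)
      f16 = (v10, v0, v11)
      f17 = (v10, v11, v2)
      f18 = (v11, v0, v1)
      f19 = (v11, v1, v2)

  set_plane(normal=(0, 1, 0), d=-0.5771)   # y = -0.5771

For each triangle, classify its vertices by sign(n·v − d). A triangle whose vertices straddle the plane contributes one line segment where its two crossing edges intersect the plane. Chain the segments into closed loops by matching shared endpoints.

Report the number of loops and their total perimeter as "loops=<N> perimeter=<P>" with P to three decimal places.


loops=1 perimeter=7.347

Straddling triangles (10 of 20):
  (v7,v0,v8) [++-] → (-0.794291, -0.5771, 0)–(-1.4525, -0.5771, 0)  len=0.6582
  (v7,v8,v2) [+-+] → (-1.4525, -0.5771, 0)–(-0.794291, -0.5771, 1.00337)  len=1.2000
  (v8,v0,v9) [-+-] → (-0.794291, -0.5771, 0)–(-0.18752, -0.5771, 0)  len=0.6068
  (v8,v9,v2) [--+] → (-0.18752, -0.5771, 1.57498)–(-0.794291, -0.5771, 1.00337)  len=0.8336
  (v9,v0,v10) [-+-] → (-0.18752, -0.5771, 0)–(0.18752, -0.5771, 0)  len=0.3750
  (v9,v10,v2) [--+] → (0.18752, -0.5771, 1.57498)–(-0.18752, -0.5771, 1.57498)  len=0.3750
  (v10,v0,v11) [-+-] → (0.18752, -0.5771, 0)–(0.794291, -0.5771, 0)  len=0.6068
  (v10,v11,v2) [--+] → (0.794291, -0.5771, 1.00337)–(0.18752, -0.5771, 1.57498)  len=0.8336
  (v11,v0,v1) [-++] → (0.794291, -0.5771, 0)–(1.4525, -0.5771, 0)  len=0.6582
  (v11,v1,v2) [-++] → (1.4525, -0.5771, 0)–(0.794291, -0.5771, 1.00337)  len=1.2000

Chained into 1 loop(s):
  loop 1: 10 segments, perimeter = 7.3473
Total perimeter = 7.347


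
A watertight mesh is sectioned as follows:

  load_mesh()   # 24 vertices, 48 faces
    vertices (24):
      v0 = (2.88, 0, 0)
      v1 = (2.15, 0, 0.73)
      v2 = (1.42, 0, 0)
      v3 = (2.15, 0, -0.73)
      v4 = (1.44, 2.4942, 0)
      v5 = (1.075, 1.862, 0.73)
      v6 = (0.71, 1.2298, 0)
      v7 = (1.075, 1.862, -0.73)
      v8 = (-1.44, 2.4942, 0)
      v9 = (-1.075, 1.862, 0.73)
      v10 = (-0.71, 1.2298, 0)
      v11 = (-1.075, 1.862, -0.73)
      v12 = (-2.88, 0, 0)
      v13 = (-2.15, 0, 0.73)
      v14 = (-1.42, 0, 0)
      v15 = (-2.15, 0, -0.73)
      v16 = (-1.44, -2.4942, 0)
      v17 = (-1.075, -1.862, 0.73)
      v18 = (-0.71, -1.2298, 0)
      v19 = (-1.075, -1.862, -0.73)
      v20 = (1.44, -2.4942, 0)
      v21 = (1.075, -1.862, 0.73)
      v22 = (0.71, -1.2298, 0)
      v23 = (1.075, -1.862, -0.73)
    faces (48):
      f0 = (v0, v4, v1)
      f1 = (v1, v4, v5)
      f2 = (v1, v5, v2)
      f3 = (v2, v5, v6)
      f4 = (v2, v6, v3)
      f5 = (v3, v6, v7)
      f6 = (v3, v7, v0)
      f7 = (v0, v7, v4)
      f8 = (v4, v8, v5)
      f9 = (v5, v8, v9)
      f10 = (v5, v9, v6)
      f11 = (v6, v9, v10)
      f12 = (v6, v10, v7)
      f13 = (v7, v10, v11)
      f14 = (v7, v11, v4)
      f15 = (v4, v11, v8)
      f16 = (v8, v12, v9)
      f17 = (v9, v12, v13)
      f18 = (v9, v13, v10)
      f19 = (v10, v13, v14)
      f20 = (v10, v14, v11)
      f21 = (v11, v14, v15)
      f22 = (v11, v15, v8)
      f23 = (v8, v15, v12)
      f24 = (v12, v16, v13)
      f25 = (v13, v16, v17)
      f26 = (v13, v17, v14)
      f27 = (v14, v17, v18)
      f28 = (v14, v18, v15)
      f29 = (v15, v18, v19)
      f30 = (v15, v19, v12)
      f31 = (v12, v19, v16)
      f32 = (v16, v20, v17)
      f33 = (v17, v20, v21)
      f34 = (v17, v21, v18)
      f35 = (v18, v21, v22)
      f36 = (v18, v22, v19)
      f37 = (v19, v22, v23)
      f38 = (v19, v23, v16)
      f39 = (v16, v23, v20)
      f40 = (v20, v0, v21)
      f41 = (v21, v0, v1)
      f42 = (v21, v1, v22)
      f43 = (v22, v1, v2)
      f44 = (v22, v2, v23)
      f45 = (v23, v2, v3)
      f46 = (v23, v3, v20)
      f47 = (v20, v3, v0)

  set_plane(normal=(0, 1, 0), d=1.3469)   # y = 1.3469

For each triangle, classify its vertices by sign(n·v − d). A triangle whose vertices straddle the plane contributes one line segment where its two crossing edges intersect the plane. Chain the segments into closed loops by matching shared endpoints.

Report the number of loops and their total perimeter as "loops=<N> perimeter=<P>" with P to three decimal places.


loops=1 perimeter=10.605

Straddling triangles (18 of 48):
  (v0,v4,v1) [-+-] → (2.10238, 1.3469, 0)–(1.76659, 1.3469, 0.335791)  len=0.4749
  (v1,v4,v5) [-++] → (1.76659, 1.3469, 0.335791)–(1.37239, 1.3469, 0.73)  len=0.5575
  (v1,v5,v2) [-+-] → (1.37239, 1.3469, 0.73)–(1.17044, 1.3469, 0.528054)  len=0.2856
  (v2,v5,v6) [-+-] → (1.17044, 1.3469, 0.528054)–(0.777608, 1.3469, 0.135215)  len=0.5556
  (v3,v6,v7) [--+] → (0.777608, 1.3469, -0.135215)–(1.37239, 1.3469, -0.73)  len=0.8411
  (v3,v7,v0) [-+-] → (1.37239, 1.3469, -0.73)–(1.57433, 1.3469, -0.528054)  len=0.2856
  (v0,v7,v4) [-++] → (1.57433, 1.3469, -0.528054)–(2.10238, 1.3469, 0)  len=0.7468
  (v5,v9,v6) [++-] → (0.379371, 1.3469, 0.135215)–(0.777608, 1.3469, 0.135215)  len=0.3982
  (v6,v9,v10) [-+-] → (0.379371, 1.3469, 0.135215)–(-0.777608, 1.3469, 0.135215)  len=1.1570
  (v6,v10,v7) [--+] → (-0.379371, 1.3469, -0.135215)–(0.777608, 1.3469, -0.135215)  len=1.1570
  (v7,v10,v11) [+-+] → (-0.379371, 1.3469, -0.135215)–(-0.777608, 1.3469, -0.135215)  len=0.3982
  (v8,v12,v9) [+-+] → (-2.10238, 1.3469, 0)–(-1.57433, 1.3469, 0.528054)  len=0.7468
  (v9,v12,v13) [+--] → (-1.57433, 1.3469, 0.528054)–(-1.37239, 1.3469, 0.73)  len=0.2856
  (v9,v13,v10) [+--] → (-1.37239, 1.3469, 0.73)–(-0.777608, 1.3469, 0.135215)  len=0.8411
  (v10,v14,v11) [--+] → (-1.17044, 1.3469, -0.528054)–(-0.777608, 1.3469, -0.135215)  len=0.5556
  (v11,v14,v15) [+--] → (-1.17044, 1.3469, -0.528054)–(-1.37239, 1.3469, -0.73)  len=0.2856
  (v11,v15,v8) [+-+] → (-1.37239, 1.3469, -0.73)–(-1.76659, 1.3469, -0.335791)  len=0.5575
  (v8,v15,v12) [+--] → (-1.76659, 1.3469, -0.335791)–(-2.10238, 1.3469, 0)  len=0.4749

Chained into 1 loop(s):
  loop 1: 18 segments, perimeter = 10.6045
Total perimeter = 10.605


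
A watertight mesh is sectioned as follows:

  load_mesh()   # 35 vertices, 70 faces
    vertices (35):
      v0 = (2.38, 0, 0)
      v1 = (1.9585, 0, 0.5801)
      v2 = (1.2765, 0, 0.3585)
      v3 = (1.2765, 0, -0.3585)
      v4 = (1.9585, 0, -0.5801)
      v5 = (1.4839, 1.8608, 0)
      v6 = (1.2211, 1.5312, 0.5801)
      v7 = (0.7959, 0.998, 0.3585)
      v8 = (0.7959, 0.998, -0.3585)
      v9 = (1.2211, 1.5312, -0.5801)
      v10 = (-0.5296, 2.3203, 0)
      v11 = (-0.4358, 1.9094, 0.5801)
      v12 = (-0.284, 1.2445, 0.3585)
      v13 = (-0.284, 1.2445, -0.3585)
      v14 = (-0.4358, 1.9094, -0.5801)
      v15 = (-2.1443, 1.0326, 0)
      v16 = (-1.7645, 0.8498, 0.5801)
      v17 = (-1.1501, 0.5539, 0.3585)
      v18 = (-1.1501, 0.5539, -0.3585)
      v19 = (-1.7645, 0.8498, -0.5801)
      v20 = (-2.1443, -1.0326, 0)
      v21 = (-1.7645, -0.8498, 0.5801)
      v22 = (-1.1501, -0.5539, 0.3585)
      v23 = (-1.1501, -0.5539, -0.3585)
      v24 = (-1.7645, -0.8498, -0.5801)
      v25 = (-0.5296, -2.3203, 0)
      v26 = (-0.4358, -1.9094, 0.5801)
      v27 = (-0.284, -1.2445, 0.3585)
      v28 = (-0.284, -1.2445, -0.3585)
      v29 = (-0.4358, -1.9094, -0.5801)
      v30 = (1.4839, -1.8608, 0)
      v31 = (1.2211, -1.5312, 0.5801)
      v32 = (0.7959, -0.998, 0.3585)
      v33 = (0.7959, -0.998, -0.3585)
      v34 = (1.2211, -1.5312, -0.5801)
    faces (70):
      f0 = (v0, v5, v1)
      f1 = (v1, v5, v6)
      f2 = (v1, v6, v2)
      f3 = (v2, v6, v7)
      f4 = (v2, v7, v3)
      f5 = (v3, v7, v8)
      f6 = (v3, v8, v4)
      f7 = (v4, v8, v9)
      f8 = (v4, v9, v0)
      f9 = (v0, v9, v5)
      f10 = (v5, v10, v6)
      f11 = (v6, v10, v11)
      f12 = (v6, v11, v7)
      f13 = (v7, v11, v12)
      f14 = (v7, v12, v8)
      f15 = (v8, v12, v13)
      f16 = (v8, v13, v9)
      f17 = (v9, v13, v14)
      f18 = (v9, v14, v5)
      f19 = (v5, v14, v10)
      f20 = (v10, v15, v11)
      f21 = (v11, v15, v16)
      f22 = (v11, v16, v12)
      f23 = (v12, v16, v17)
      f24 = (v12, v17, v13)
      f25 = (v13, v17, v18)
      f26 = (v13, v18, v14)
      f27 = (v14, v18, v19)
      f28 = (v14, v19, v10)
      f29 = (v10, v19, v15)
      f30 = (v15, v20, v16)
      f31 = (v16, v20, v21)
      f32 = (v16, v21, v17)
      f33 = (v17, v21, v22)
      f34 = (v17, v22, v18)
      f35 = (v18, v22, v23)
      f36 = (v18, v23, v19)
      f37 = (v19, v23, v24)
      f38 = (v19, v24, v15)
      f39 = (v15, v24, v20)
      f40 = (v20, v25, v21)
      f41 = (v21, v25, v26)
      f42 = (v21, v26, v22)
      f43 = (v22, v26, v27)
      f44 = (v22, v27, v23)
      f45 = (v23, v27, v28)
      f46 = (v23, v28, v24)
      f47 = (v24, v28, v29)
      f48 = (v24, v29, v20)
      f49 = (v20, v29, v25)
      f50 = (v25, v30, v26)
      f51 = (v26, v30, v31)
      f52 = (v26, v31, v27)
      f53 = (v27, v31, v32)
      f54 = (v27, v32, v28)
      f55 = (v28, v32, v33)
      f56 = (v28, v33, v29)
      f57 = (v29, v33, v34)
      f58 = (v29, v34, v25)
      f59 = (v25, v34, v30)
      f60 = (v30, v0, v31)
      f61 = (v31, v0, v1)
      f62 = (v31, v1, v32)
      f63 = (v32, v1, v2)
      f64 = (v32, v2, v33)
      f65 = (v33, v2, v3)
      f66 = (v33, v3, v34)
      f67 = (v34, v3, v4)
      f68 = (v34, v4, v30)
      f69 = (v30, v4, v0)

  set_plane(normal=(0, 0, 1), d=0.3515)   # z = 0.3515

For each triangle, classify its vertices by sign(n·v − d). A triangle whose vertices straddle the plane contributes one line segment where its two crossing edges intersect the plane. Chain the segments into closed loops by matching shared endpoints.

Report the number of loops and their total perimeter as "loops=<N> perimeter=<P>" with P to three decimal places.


loops=2 perimeter=20.660

Straddling triangles (28 of 70):
  (v0,v5,v1) [--+] → (1.77147, 0.733285, 0.3515)–(2.1246, 0, 0.3515)  len=0.8139
  (v1,v5,v6) [+-+] → (1.77147, 0.733285, 0.3515)–(1.32466, 1.66109, 0.3515)  len=1.0298
  (v2,v7,v3) [++-] → (0.800592, 0.988257, 0.3515)–(1.2765, 0, 0.3515)  len=1.0969
  (v3,v7,v8) [-+-] → (0.800592, 0.988257, 0.3515)–(0.7959, 0.998, 0.3515)  len=0.0108
  (v5,v10,v6) [--+] → (0.531202, 1.84216, 0.3515)–(1.32466, 1.66109, 0.3515)  len=0.8139
  (v6,v10,v11) [+-+] → (0.531202, 1.84216, 0.3515)–(-0.472764, 2.07132, 0.3515)  len=1.0298
  (v7,v12,v8) [++-] → (-0.273457, 1.24209, 0.3515)–(0.7959, 0.998, 0.3515)  len=1.0969
  (v8,v12,v13) [-+-] → (-0.273457, 1.24209, 0.3515)–(-0.284, 1.2445, 0.3515)  len=0.0108
  (v10,v15,v11) [--+] → (-1.10907, 1.56388, 0.3515)–(-0.472764, 2.07132, 0.3515)  len=0.8139
  (v11,v15,v16) [+-+] → (-1.10907, 1.56388, 0.3515)–(-1.91417, 0.921836, 0.3515)  len=1.0298
  (v12,v17,v13) [++-] → (-1.14164, 0.560642, 0.3515)–(-0.284, 1.2445, 0.3515)  len=1.0969
  (v13,v17,v18) [-+-] → (-1.14164, 0.560642, 0.3515)–(-1.1501, 0.5539, 0.3515)  len=0.0108
  (v15,v20,v16) [--+] → (-1.91417, 0.108003, 0.3515)–(-1.91417, 0.921836, 0.3515)  len=0.8138
  (v16,v20,v21) [+-+] → (-1.91417, 0.108003, 0.3515)–(-1.91417, -0.921836, 0.3515)  len=1.0298
  (v17,v22,v18) [++-] → (-1.1501, -0.543085, 0.3515)–(-1.1501, 0.5539, 0.3515)  len=1.0970
  (v18,v22,v23) [-+-] → (-1.1501, -0.543085, 0.3515)–(-1.1501, -0.5539, 0.3515)  len=0.0108
  (v20,v25,v21) [--+] → (-1.27786, -1.42928, 0.3515)–(-1.91417, -0.921836, 0.3515)  len=0.8139
  (v21,v25,v26) [+-+] → (-1.27786, -1.42928, 0.3515)–(-0.472764, -2.07132, 0.3515)  len=1.0298
  (v22,v27,v23) [++-] → (-0.292456, -1.23776, 0.3515)–(-1.1501, -0.5539, 0.3515)  len=1.0969
  (v23,v27,v28) [-+-] → (-0.292456, -1.23776, 0.3515)–(-0.284, -1.2445, 0.3515)  len=0.0108
  (v25,v30,v26) [--+] → (0.320696, -1.89025, 0.3515)–(-0.472764, -2.07132, 0.3515)  len=0.8139
  (v26,v30,v31) [+-+] → (0.320696, -1.89025, 0.3515)–(1.32466, -1.66109, 0.3515)  len=1.0298
  (v27,v32,v28) [++-] → (0.785357, -1.00041, 0.3515)–(-0.284, -1.2445, 0.3515)  len=1.0969
  (v28,v32,v33) [-+-] → (0.785357, -1.00041, 0.3515)–(0.7959, -0.998, 0.3515)  len=0.0108
  (v30,v0,v31) [--+] → (1.67779, -0.9278, 0.3515)–(1.32466, -1.66109, 0.3515)  len=0.8139
  (v31,v0,v1) [+-+] → (1.67779, -0.9278, 0.3515)–(2.1246, 0, 0.3515)  len=1.0298
  (v32,v2,v33) [++-] → (1.27181, -0.00974338, 0.3515)–(0.7959, -0.998, 0.3515)  len=1.0969
  (v33,v2,v3) [-+-] → (1.27181, -0.00974338, 0.3515)–(1.2765, 0, 0.3515)  len=0.0108

Chained into 2 loop(s):
  loop 1: 14 segments, perimeter = 12.9056
  loop 2: 14 segments, perimeter = 7.7540
Total perimeter = 20.660


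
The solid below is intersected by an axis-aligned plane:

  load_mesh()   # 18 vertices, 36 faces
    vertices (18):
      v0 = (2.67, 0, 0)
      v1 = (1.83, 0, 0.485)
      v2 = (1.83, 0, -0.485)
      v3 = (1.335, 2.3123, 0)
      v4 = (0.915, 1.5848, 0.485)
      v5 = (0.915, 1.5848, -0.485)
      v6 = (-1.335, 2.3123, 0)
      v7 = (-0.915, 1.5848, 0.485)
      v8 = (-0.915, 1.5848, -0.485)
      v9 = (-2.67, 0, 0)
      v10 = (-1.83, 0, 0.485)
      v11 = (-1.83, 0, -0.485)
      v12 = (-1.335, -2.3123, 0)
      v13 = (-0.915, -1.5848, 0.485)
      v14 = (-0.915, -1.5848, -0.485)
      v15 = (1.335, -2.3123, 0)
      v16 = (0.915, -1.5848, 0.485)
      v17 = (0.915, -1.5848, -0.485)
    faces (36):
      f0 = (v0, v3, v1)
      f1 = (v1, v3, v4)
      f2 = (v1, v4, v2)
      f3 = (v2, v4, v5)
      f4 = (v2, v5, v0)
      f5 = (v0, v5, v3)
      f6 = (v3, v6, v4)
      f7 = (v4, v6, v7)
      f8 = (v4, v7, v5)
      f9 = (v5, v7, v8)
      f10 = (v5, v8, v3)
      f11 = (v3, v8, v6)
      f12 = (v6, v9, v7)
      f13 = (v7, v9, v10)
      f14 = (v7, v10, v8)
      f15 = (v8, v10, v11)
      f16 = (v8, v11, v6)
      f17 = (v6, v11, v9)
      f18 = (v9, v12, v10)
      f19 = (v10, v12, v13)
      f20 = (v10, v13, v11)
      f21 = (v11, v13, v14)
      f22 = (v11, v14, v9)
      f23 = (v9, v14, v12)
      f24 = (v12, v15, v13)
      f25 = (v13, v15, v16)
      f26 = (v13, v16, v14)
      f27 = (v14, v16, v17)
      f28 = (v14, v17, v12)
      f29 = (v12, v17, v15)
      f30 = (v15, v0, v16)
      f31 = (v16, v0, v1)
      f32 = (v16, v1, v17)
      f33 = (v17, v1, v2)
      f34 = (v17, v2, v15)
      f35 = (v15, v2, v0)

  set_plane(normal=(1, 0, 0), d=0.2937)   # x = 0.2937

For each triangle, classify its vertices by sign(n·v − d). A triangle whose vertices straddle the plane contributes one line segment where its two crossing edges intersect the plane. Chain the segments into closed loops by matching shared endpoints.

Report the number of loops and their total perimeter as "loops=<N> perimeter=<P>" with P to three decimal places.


loops=2 perimeter=5.437

Straddling triangles (12 of 36):
  (v3,v6,v4) [+-+] → (0.2937, 2.3123, 0)–(0.2937, 1.78569, 0.351075)  len=0.6329
  (v4,v6,v7) [+--] → (0.2937, 1.78569, 0.351075)–(0.2937, 1.5848, 0.485)  len=0.2414
  (v4,v7,v5) [+-+] → (0.2937, 1.5848, 0.485)–(0.2937, 1.5848, -0.155677)  len=0.6407
  (v5,v7,v8) [+--] → (0.2937, 1.5848, -0.155677)–(0.2937, 1.5848, -0.485)  len=0.3293
  (v5,v8,v3) [+-+] → (0.2937, 1.5848, -0.485)–(0.2937, 1.97561, -0.224458)  len=0.4697
  (v3,v8,v6) [+--] → (0.2937, 1.97561, -0.224458)–(0.2937, 2.3123, 0)  len=0.4046
  (v12,v15,v13) [-+-] → (0.2937, -2.3123, 0)–(0.2937, -1.97561, 0.224458)  len=0.4046
  (v13,v15,v16) [-++] → (0.2937, -1.97561, 0.224458)–(0.2937, -1.5848, 0.485)  len=0.4697
  (v13,v16,v14) [-+-] → (0.2937, -1.5848, 0.485)–(0.2937, -1.5848, 0.155677)  len=0.3293
  (v14,v16,v17) [-++] → (0.2937, -1.5848, 0.155677)–(0.2937, -1.5848, -0.485)  len=0.6407
  (v14,v17,v12) [-+-] → (0.2937, -1.5848, -0.485)–(0.2937, -1.78569, -0.351075)  len=0.2414
  (v12,v17,v15) [-++] → (0.2937, -1.78569, -0.351075)–(0.2937, -2.3123, 0)  len=0.6329

Chained into 2 loop(s):
  loop 1: 6 segments, perimeter = 2.7187
  loop 2: 6 segments, perimeter = 2.7187
Total perimeter = 5.437


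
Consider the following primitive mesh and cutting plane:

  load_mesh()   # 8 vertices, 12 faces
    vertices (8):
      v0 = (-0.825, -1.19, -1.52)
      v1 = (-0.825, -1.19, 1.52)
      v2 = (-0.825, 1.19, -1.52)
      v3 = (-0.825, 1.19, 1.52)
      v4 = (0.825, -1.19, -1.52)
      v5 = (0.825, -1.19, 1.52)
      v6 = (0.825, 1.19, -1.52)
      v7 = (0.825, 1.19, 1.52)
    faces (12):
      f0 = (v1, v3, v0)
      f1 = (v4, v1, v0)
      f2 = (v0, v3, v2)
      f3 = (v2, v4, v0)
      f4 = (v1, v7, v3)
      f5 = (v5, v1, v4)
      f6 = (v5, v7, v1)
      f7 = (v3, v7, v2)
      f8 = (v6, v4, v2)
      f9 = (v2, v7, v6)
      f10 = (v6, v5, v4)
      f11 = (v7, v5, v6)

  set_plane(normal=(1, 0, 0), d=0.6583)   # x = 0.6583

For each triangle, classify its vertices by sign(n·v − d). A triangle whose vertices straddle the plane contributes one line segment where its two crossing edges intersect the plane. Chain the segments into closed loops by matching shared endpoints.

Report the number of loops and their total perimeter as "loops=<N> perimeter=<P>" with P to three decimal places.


Straddling triangles (8 of 12):
  (v4,v1,v0) [+--] → (0.6583, -1.19, -1.21287)–(0.6583, -1.19, -1.52)  len=0.3071
  (v2,v4,v0) [-+-] → (0.6583, -0.949548, -1.52)–(0.6583, -1.19, -1.52)  len=0.2405
  (v1,v7,v3) [-+-] → (0.6583, 0.949548, 1.52)–(0.6583, 1.19, 1.52)  len=0.2405
  (v5,v1,v4) [+-+] → (0.6583, -1.19, 1.52)–(0.6583, -1.19, -1.21287)  len=2.7329
  (v5,v7,v1) [++-] → (0.6583, 0.949548, 1.52)–(0.6583, -1.19, 1.52)  len=2.1395
  (v3,v7,v2) [-+-] → (0.6583, 1.19, 1.52)–(0.6583, 1.19, 1.21287)  len=0.3071
  (v6,v4,v2) [++-] → (0.6583, -0.949548, -1.52)–(0.6583, 1.19, -1.52)  len=2.1395
  (v2,v7,v6) [-++] → (0.6583, 1.19, 1.21287)–(0.6583, 1.19, -1.52)  len=2.7329

Chained into 1 loop(s):
  loop 1: 8 segments, perimeter = 10.8400
Total perimeter = 10.840

loops=1 perimeter=10.840


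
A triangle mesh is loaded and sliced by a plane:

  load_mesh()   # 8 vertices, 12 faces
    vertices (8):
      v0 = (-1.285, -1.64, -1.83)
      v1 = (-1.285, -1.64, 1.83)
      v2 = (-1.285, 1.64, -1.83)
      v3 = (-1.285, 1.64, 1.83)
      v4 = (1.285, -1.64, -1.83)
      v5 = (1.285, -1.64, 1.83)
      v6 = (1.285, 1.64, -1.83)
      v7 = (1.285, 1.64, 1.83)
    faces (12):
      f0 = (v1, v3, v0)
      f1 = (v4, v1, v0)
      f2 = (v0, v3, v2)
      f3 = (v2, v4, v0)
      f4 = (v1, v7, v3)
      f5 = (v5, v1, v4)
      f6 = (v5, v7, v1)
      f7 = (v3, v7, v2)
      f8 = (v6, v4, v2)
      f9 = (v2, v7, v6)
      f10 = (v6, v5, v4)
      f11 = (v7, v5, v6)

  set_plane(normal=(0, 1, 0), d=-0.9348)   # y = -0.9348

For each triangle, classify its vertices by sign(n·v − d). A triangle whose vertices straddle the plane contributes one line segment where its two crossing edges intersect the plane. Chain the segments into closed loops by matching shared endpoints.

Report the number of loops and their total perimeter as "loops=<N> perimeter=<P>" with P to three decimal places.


loops=1 perimeter=12.460

Straddling triangles (8 of 12):
  (v1,v3,v0) [-+-] → (-1.285, -0.9348, 1.83)–(-1.285, -0.9348, -1.0431)  len=2.8731
  (v0,v3,v2) [-++] → (-1.285, -0.9348, -1.0431)–(-1.285, -0.9348, -1.83)  len=0.7869
  (v2,v4,v0) [+--] → (0.73245, -0.9348, -1.83)–(-1.285, -0.9348, -1.83)  len=2.0174
  (v1,v7,v3) [-++] → (-0.73245, -0.9348, 1.83)–(-1.285, -0.9348, 1.83)  len=0.5525
  (v5,v7,v1) [-+-] → (1.285, -0.9348, 1.83)–(-0.73245, -0.9348, 1.83)  len=2.0174
  (v6,v4,v2) [+-+] → (1.285, -0.9348, -1.83)–(0.73245, -0.9348, -1.83)  len=0.5525
  (v6,v5,v4) [+--] → (1.285, -0.9348, 1.0431)–(1.285, -0.9348, -1.83)  len=2.8731
  (v7,v5,v6) [+-+] → (1.285, -0.9348, 1.83)–(1.285, -0.9348, 1.0431)  len=0.7869

Chained into 1 loop(s):
  loop 1: 8 segments, perimeter = 12.4600
Total perimeter = 12.460
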